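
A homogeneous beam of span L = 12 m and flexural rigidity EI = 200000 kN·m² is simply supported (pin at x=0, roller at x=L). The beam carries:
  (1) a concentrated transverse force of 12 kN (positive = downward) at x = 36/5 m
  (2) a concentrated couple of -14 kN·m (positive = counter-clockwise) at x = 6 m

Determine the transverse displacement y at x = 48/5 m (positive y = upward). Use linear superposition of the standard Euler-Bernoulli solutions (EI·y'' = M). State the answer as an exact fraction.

y(48/5) = -8217/6250000 m

Load 1 — point force P=12 kN at a=36/5 m (b=L-a=24/5):
  y_1 = -Pa(L-x)(2Lx-a²-x²)/(6LEI)  [x>a] = -12·(36/5)·(12-(48/5))·(2·12·(48/5)-(36/5)²-(48/5)²)/(6·12·200000) = -486/390625 m
Load 2 — applied couple M₀=-14 kN·m at a=6 m (b=L-a=6):
  y_2 = (M₀x³/(6L)-M₀(x-a)²/2+C₁x)/EI  [x>a] with C₁=M₀(3b²-L²)/(6L)=7 = ((-14)·(48/5)³/(6·12)-(-14)·((48/5)-6)²/2+7·(48/5))/200000 = -441/6250000 m
Superposition: y = Σ y_i = -8217/6250000 m ≈ -0.001315 m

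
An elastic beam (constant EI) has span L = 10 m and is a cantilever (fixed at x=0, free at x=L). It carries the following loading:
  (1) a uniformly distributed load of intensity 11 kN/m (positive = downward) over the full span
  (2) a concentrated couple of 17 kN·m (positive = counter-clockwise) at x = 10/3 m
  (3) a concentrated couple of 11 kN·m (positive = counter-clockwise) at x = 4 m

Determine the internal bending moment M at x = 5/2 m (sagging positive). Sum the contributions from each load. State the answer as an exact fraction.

Load 1 — uniform load w=11 kN/m over full span:
  M_1 = -w(L-x)²/2 = -11·(10-(5/2))²/2 = -2475/8 kN·m
Load 2 — applied couple M₀=17 kN·m at a=10/3 m (b=L-a=20/3):
  M_2 = M₀  [x≤a] = 17 = 17 kN·m
Load 3 — applied couple M₀=11 kN·m at a=4 m (b=L-a=6):
  M_3 = M₀  [x≤a] = 11 = 11 kN·m
Superposition: M = Σ M_i = -2251/8 kN·m ≈ -281.375000 kN·m

M(5/2) = -2251/8 kN·m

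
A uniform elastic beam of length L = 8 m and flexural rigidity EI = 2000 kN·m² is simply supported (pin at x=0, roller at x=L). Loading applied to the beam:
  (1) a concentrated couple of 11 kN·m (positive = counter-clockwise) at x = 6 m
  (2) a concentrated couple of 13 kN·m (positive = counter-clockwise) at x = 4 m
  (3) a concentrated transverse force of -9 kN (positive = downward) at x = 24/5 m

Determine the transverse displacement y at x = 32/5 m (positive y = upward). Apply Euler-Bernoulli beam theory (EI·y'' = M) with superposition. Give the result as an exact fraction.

Load 1 — applied couple M₀=11 kN·m at a=6 m (b=L-a=2):
  y_1 = (M₀x³/(6L)-M₀(x-a)²/2+C₁x)/EI  [x>a] with C₁=M₀(3b²-L²)/(6L)=-143/12 = (11·(32/5)³/(6·8)-11·((32/5)-6)²/2+(-143/12)·(32/5))/2000 = -1067/125000 m
Load 2 — applied couple M₀=13 kN·m at a=4 m (b=L-a=4):
  y_2 = (M₀x³/(6L)-M₀(x-a)²/2+C₁x)/EI  [x>a] with C₁=M₀(3b²-L²)/(6L)=-13/3 = (13·(32/5)³/(6·8)-13·((32/5)-4)²/2+(-13/3)·(32/5))/2000 = 91/31250 m
Load 3 — point force P=-9 kN at a=24/5 m (b=L-a=16/5):
  y_3 = -Pa(L-x)(2Lx-a²-x²)/(6LEI)  [x>a] = -(-9)·(24/5)·(8-(32/5))·(2·8·(32/5)-(24/5)²-(32/5)²)/(6·8·2000) = 432/15625 m
Superposition: y = Σ y_i = 2753/125000 m ≈ 0.022024 m

y(32/5) = 2753/125000 m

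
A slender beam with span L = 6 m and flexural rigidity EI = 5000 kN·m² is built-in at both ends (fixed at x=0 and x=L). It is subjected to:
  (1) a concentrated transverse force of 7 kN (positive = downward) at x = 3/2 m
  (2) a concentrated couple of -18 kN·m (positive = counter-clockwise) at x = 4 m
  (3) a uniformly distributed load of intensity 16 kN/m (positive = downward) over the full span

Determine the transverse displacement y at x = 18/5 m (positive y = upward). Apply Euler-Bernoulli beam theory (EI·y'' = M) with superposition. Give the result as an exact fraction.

y(18/5) = -112851/12500000 m

Load 1 — point force P=7 kN at a=3/2 m (b=L-a=9/2):
  y_1 = -Pa²(L-x)²(3bL-(3b+a)(L-x))/(6L³EI)  [x>a] = -7·(3/2)²·(6-(18/5))²·(3·(9/2)·6-(3·(9/2)+(3/2))·(6-(18/5)))/(6·6³·5000) = -63/100000 m
Load 2 — applied couple M₀=-18 kN·m at a=4 m (b=L-a=2):
  y_2 = (R_Ax³/6 - M_Ax²/2)/EI  [x≤a] with R_A=-4, M_A=-6 = ((-4)·(18/5)³/6 - (-6)·(18/5)²/2)/5000 = 243/156250 m
Load 3 — uniform load w=16 kN/m over full span:
  y_3 = -wx²(L-x)²/(24EI) = -16·(18/5)²·(6-(18/5))²/(24·5000) = -3888/390625 m
Superposition: y = Σ y_i = -112851/12500000 m ≈ -0.009028 m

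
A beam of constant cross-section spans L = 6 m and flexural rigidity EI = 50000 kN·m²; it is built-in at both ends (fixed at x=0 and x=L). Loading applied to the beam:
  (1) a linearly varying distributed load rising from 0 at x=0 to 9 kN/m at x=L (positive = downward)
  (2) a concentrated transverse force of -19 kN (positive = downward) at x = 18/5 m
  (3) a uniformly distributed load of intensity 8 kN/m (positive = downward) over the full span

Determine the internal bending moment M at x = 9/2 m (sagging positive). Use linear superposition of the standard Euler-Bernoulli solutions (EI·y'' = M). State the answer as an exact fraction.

Load 1 — triangular load w₀=9 kN/m (0→w₀ over full span):
  M_1 = 3w₀Lx/20 - w₀L²/30 - w₀x³/(6L) = 3·9·6·(9/2)/20 - 9·6²/30 - 9·(9/2)³/(6·6) = 459/160 kN·m
Load 2 — point force P=-19 kN at a=18/5 m (b=L-a=12/5):
  M_2 = Pa²(a+3b)(L-x)/L³ - Pa²b/L²  [x>a] = (-19)·(18/5)²·((18/5)+3·(12/5))·(6-(9/2))/6³ - (-19)·(18/5)²·(12/5)/6² = -513/250 kN·m
Load 3 — uniform load w=8 kN/m over full span:
  M_3 = wLx/2 - wL²/12 - wx²/2 = 8·6·(9/2)/2 - 8·6²/12 - 8·(9/2)²/2 = 3 kN·m
Superposition: M = Σ M_i = 15267/4000 kN·m ≈ 3.816750 kN·m

M(9/2) = 15267/4000 kN·m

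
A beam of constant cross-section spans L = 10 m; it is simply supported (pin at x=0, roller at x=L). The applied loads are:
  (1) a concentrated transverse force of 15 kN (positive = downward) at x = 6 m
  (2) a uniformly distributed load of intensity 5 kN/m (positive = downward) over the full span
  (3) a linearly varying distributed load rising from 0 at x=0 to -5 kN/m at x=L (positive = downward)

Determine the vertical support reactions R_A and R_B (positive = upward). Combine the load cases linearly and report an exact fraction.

Load 1 — point force P=15 kN at a=6 m (b=L-a=4):
  R_A = Pb/L = 15·4/10 = 6 kN
  R_B = Pa/L = 15·6/10 = 9 kN
Load 2 — uniform load w=5 kN/m over full span:
  R_A = wL/2 = 5·10/2 = 25 kN
  R_B = wL/2 = 5·10/2 = 25 kN
Load 3 — triangular load w₀=-5 kN/m (0→w₀ over full span):
  R_A = w₀L/6 = (-5)·10/6 = -25/3 kN
  R_B = w₀L/3 = (-5)·10/3 = -50/3 kN
Superposition: R_A = 68/3 kN, R_B = 52/3 kN

R_A = 68/3 kN, R_B = 52/3 kN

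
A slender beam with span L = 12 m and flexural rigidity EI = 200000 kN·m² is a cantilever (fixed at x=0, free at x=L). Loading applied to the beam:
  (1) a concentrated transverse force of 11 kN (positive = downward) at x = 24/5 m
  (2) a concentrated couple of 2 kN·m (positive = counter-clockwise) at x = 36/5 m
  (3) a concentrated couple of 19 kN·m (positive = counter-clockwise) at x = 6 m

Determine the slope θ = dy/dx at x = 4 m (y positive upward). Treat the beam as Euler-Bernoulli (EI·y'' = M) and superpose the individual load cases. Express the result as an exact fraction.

Load 1 — point force P=11 kN at a=24/5 m (b=L-a=36/5):
  θ_1 = -Px(2a-x)/(2EI)  [x≤a] = -11·4·(2·(24/5)-4)/(2·200000) = -77/125000 rad
Load 2 — applied couple M₀=2 kN·m at a=36/5 m (b=L-a=24/5):
  θ_2 = M₀x/EI  [x≤a] = 2·4/200000 = 1/25000 rad
Load 3 — applied couple M₀=19 kN·m at a=6 m (b=L-a=6):
  θ_3 = M₀x/EI  [x≤a] = 19·4/200000 = 19/50000 rad
Superposition: θ = Σ θ_i = -49/250000 rad ≈ -0.000196 rad

θ(4) = -49/250000 rad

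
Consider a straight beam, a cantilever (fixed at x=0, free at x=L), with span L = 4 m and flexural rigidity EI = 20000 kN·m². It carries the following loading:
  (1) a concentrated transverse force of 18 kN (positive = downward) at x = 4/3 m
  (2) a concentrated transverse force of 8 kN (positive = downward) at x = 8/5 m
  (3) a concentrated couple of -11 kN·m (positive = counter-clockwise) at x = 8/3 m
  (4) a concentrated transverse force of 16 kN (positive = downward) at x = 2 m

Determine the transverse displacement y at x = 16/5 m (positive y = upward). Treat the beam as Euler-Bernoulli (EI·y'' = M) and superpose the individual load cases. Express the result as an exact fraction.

y(16/5) = -1457/140625 m

Load 1 — point force P=18 kN at a=4/3 m (b=L-a=8/3):
  y_1 = -Pa²(3x-a)/(6EI)  [x>a] = -18·(4/3)²·(3·(16/5)-(4/3))/(6·20000) = -62/28125 m
Load 2 — point force P=8 kN at a=8/5 m (b=L-a=12/5):
  y_2 = -Pa²(3x-a)/(6EI)  [x>a] = -8·(8/5)²·(3·(16/5)-(8/5))/(6·20000) = -64/46875 m
Load 3 — applied couple M₀=-11 kN·m at a=8/3 m (b=L-a=4/3):
  y_3 = M₀a(2x-a)/(2EI)  [x>a] = (-11)·(8/3)·(2·(16/5)-(8/3))/(2·20000) = -77/28125 m
Load 4 — point force P=16 kN at a=2 m (b=L-a=2):
  y_4 = -Pa²(3x-a)/(6EI)  [x>a] = -16·2²·(3·(16/5)-2)/(6·20000) = -38/9375 m
Superposition: y = Σ y_i = -1457/140625 m ≈ -0.010361 m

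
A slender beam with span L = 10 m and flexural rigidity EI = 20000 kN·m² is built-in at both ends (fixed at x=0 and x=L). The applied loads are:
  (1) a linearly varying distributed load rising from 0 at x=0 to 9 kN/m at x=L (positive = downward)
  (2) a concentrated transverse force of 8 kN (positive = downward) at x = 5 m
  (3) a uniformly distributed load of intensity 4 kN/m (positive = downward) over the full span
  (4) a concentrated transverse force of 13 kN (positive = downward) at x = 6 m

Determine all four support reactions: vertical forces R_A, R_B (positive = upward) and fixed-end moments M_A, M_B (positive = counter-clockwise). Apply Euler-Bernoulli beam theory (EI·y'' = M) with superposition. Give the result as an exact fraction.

Load 1 — triangular load w₀=9 kN/m (0→w₀ over full span):
  R_A = 3w₀L/20 = 3·9·10/20 = 27/2 kN
  M_A = w₀L²/30 = 9·10²/30 = 30 kN·m
  R_B = 7w₀L/20 = 7·9·10/20 = 63/2 kN
  M_B = -w₀L²/20 = -9·10²/20 = -45 kN·m
Load 2 — point force P=8 kN at a=5 m (b=L-a=5):
  R_A = Pb²(3a+b)/L³ = 8·5²·(3·5+5)/10³ = 4 kN
  M_A = Pab²/L² = 8·5·5²/10² = 10 kN·m
  R_B = Pa²(a+3b)/L³ = 8·5²·(5+3·5)/10³ = 4 kN
  M_B = -Pa²b/L² = -8·5²·5/10² = -10 kN·m
Load 3 — uniform load w=4 kN/m over full span:
  R_A = wL/2 = 4·10/2 = 20 kN
  M_A = wL²/12 = 4·10²/12 = 100/3 kN·m
  R_B = wL/2 = 4·10/2 = 20 kN
  M_B = -wL²/12 = -4·10²/12 = -100/3 kN·m
Load 4 — point force P=13 kN at a=6 m (b=L-a=4):
  R_A = Pb²(3a+b)/L³ = 13·4²·(3·6+4)/10³ = 572/125 kN
  M_A = Pab²/L² = 13·6·4²/10² = 312/25 kN·m
  R_B = Pa²(a+3b)/L³ = 13·6²·(6+3·4)/10³ = 1053/125 kN
  M_B = -Pa²b/L² = -13·6²·4/10² = -468/25 kN·m
Superposition: R_A = 10519/250 kN, M_A = 6436/75 kN·m, R_B = 15981/250 kN, M_B = -8029/75 kN·m

R_A = 10519/250 kN, M_A = 6436/75 kN·m, R_B = 15981/250 kN, M_B = -8029/75 kN·m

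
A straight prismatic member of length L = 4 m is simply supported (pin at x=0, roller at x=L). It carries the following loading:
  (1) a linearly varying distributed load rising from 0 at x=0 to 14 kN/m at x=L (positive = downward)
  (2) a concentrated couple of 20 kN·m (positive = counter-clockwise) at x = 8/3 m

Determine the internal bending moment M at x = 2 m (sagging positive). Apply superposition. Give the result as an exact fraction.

Load 1 — triangular load w₀=14 kN/m (0→w₀ over full span):
  M_1 = w₀Lx/6 - w₀x³/(6L) = 14·4·2/6 - 14·2³/(6·4) = 14 kN·m
Load 2 — applied couple M₀=20 kN·m at a=8/3 m (b=L-a=4/3):
  M_2 = M₀x/L  [x≤a] = 20·2/4 = 10 kN·m
Superposition: M = Σ M_i = 24 kN·m ≈ 24.000000 kN·m

M(2) = 24 kN·m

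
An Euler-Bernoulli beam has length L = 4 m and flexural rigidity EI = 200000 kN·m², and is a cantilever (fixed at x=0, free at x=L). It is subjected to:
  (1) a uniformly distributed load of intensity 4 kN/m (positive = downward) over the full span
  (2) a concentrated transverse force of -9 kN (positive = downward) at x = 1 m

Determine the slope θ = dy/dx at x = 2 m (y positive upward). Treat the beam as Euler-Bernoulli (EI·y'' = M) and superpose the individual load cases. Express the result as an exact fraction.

θ(2) = -197/1200000 rad

Load 1 — uniform load w=4 kN/m over full span:
  θ_1 = -wx(x²-3Lx+3L²)/(6EI) = -4·2·(2²-3·4·2+3·4²)/(6·200000) = -7/37500 rad
Load 2 — point force P=-9 kN at a=1 m (b=L-a=3):
  θ_2 = -Pa²/(2EI)  [x>a] = -(-9)·1²/(2·200000) = 9/400000 rad
Superposition: θ = Σ θ_i = -197/1200000 rad ≈ -0.000164 rad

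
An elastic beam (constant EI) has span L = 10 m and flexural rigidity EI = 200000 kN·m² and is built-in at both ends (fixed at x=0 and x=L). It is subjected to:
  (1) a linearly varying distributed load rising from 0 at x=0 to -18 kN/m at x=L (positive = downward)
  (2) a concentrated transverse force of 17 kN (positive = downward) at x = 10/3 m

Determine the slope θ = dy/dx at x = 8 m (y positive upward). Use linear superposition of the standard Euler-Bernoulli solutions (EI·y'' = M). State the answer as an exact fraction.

θ(8) = -4079/13500000 rad

Load 1 — triangular load w₀=-18 kN/m (0→w₀ over full span):
  θ_1 = -w₀(2x(L-x)(L-2x)(x+2L)+x²(L-x)²)/(120LEI) = -(-18)·(2·8·(10-8)·(10-2·8)·(8+2·10)+8²·(10-8)²)/(120·10·200000) = -6/15625 rad
Load 2 — point force P=17 kN at a=10/3 m (b=L-a=20/3):
  θ_2 = Pa²(L-x)(2bL-(3b+a)(L-x))/(2L³EI)  [x>a] = 17·(10/3)²·(10-8)·(2·(20/3)·10-(3·(20/3)+(10/3))·(10-8))/(2·10³·200000) = 221/2700000 rad
Superposition: θ = Σ θ_i = -4079/13500000 rad ≈ -0.000302 rad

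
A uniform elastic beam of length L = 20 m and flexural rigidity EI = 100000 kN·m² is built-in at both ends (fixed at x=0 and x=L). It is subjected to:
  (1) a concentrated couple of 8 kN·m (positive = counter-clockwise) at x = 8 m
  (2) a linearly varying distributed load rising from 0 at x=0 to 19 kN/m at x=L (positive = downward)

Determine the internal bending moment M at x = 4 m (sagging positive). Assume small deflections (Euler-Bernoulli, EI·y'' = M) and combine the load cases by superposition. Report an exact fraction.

M(4) = -12796/375 kN·m

Load 1 — applied couple M₀=8 kN·m at a=8 m (b=L-a=12):
  M_1 = R_Ax - M_A  [x≤a] with R_A=72/125, M_A=24/25 = (72/125)·4 - (24/25) = 168/125 kN·m
Load 2 — triangular load w₀=19 kN/m (0→w₀ over full span):
  M_2 = 3w₀Lx/20 - w₀L²/30 - w₀x³/(6L) = 3·19·20·4/20 - 19·20²/30 - 19·4³/(6·20) = -532/15 kN·m
Superposition: M = Σ M_i = -12796/375 kN·m ≈ -34.122667 kN·m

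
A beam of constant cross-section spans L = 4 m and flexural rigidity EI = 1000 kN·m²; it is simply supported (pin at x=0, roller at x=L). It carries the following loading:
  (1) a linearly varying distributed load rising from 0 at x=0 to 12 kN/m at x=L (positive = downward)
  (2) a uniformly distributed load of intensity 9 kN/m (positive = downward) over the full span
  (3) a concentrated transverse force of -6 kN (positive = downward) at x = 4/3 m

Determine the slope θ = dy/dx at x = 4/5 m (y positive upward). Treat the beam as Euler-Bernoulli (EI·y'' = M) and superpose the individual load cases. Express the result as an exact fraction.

Load 1 — triangular load w₀=12 kN/m (0→w₀ over full span):
  θ_1 = -w₀(7L⁴-30L²x²+15x⁴)/(360LEI) = -12·(7·4⁴-30·4²·(4/5)²+15·(4/5)⁴)/(360·4·1000) = -2912/234375 rad
Load 2 — uniform load w=9 kN/m over full span:
  θ_2 = -w(L³-6Lx²+4x³)/(24EI) = -9·(4³-6·4·(4/5)²+4·(4/5)³)/(24·1000) = -297/15625 rad
Load 3 — point force P=-6 kN at a=4/3 m (b=L-a=8/3):
  θ_3 = -Pb(L²-b²-3x²)/(6LEI)  [x≤a] = -(-6)·(8/3)·(4²-(8/3)²-3·(4/5)²)/(6·4·1000) = 392/84375 rad
Superposition: θ = Σ θ_i = -56503/2109375 rad ≈ -0.026787 rad

θ(4/5) = -56503/2109375 rad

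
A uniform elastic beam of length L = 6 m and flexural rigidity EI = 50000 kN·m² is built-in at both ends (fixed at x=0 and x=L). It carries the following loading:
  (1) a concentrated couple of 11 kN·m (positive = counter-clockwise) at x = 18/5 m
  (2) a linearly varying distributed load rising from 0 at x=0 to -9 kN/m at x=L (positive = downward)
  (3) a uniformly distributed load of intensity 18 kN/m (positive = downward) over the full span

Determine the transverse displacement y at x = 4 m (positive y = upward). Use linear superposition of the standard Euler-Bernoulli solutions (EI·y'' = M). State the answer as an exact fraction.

y(4) = -451/625000 m

Load 1 — applied couple M₀=11 kN·m at a=18/5 m (b=L-a=12/5):
  y_1 = (R_Ax³/6 - M_Ax²/2 - M₀(x-a)²/2)/EI  [x>a] with R_A=66/25, M_A=88/25 = ((66/25)·4³/6 - (88/25)·4²/2 - 11·(4-(18/5))²/2)/50000 = -11/625000 m
Load 2 — triangular load w₀=-9 kN/m (0→w₀ over full span):
  y_2 = -w₀x²(L-x)²(x+2L)/(120LEI) = -(-9)·4²·(6-4)²·(4+2·6)/(120·6·50000) = 4/15625 m
Load 3 — uniform load w=18 kN/m over full span:
  y_3 = -wx²(L-x)²/(24EI) = -18·4²·(6-4)²/(24·50000) = -3/3125 m
Superposition: y = Σ y_i = -451/625000 m ≈ -0.000722 m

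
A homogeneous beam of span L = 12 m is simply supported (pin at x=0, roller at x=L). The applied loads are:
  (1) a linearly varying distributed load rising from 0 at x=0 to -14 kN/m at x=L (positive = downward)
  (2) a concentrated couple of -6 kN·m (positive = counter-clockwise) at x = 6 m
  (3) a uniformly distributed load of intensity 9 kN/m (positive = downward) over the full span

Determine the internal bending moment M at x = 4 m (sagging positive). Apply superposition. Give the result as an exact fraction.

Load 1 — triangular load w₀=-14 kN/m (0→w₀ over full span):
  M_1 = w₀Lx/6 - w₀x³/(6L) = (-14)·12·4/6 - (-14)·4³/(6·12) = -896/9 kN·m
Load 2 — applied couple M₀=-6 kN·m at a=6 m (b=L-a=6):
  M_2 = M₀x/L  [x≤a] = (-6)·4/12 = -2 kN·m
Load 3 — uniform load w=9 kN/m over full span:
  M_3 = wx(L-x)/2 = 9·4·(12-4)/2 = 144 kN·m
Superposition: M = Σ M_i = 382/9 kN·m ≈ 42.444444 kN·m

M(4) = 382/9 kN·m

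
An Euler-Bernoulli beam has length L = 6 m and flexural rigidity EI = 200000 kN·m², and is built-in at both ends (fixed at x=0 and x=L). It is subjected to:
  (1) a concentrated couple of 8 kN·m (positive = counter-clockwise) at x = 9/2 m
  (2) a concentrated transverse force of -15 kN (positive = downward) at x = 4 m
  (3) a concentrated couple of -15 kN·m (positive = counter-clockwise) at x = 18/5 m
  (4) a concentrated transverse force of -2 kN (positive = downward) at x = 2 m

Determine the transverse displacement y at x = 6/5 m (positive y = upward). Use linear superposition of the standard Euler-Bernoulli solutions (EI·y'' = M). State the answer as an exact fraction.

y(6/5) = 10471/375000000 m

Load 1 — applied couple M₀=8 kN·m at a=9/2 m (b=L-a=3/2):
  y_1 = (R_Ax³/6 - M_Ax²/2)/EI  [x≤a] with R_A=3/2, M_A=5/2 = ((3/2)·(6/5)³/6 - (5/2)·(6/5)²/2)/200000 = -171/25000000 m
Load 2 — point force P=-15 kN at a=4 m (b=L-a=2):
  y_2 = -Pb²x²(3aL-(3a+b)x)/(6L³EI)  [x≤a] = -(-15)·2²·(6/5)²·(3·4·6-(3·4+2)·(6/5))/(6·6³·200000) = 23/1250000 m
Load 3 — applied couple M₀=-15 kN·m at a=18/5 m (b=L-a=12/5):
  y_3 = (R_Ax³/6 - M_Ax²/2)/EI  [x≤a] with R_A=-18/5, M_A=-24/5 = ((-18/5)·(6/5)³/6 - (-24/5)·(6/5)²/2)/200000 = 189/15625000 m
Load 4 — point force P=-2 kN at a=2 m (b=L-a=4):
  y_4 = -Pb²x²(3aL-(3a+b)x)/(6L³EI)  [x≤a] = -(-2)·4²·(6/5)²·(3·2·6-(3·2+4)·(6/5))/(6·6³·200000) = 1/234375 m
Superposition: y = Σ y_i = 10471/375000000 m ≈ 0.000028 m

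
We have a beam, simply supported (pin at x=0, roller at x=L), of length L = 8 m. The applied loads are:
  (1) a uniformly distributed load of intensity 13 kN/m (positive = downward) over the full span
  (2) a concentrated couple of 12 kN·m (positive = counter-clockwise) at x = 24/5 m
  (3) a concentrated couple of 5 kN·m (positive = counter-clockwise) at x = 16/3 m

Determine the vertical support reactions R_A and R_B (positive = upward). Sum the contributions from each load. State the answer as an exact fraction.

Load 1 — uniform load w=13 kN/m over full span:
  R_A = wL/2 = 13·8/2 = 52 kN
  R_B = wL/2 = 13·8/2 = 52 kN
Load 2 — applied couple M₀=12 kN·m at a=24/5 m (b=L-a=16/5):
  R_A = M₀/L = 12/8 = 3/2 kN
  R_B = -M₀/L = -12/8 = -3/2 kN
Load 3 — applied couple M₀=5 kN·m at a=16/3 m (b=L-a=8/3):
  R_A = M₀/L = 5/8 kN
  R_B = -M₀/L = -5/8 kN
Superposition: R_A = 433/8 kN, R_B = 399/8 kN

R_A = 433/8 kN, R_B = 399/8 kN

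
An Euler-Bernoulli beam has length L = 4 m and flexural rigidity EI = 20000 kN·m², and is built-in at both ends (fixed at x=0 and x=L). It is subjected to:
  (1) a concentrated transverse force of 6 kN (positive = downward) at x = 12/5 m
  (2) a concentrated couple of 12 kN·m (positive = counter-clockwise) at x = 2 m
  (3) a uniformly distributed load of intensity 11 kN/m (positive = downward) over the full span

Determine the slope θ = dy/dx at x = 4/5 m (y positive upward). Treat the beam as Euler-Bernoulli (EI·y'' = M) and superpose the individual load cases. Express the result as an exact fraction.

Load 1 — point force P=6 kN at a=12/5 m (b=L-a=8/5):
  θ_1 = -Pb²x(2aL-(3a+b)x)/(2L³EI)  [x≤a] = -6·(8/5)²·(4/5)·(2·(12/5)·4-(3·(12/5)+(8/5))·(4/5))/(2·4³·20000) = -114/1953125 rad
Load 2 — applied couple M₀=12 kN·m at a=2 m (b=L-a=2):
  θ_2 = (R_Ax²/2 - M_Ax)/EI  [x≤a] with R_A=9/2, M_A=3 = ((9/2)·(4/5)²/2 - 3·(4/5))/20000 = -3/62500 rad
Load 3 — uniform load w=11 kN/m over full span:
  θ_3 = -wx(L-x)(L-2x)/(12EI) = -11·(4/5)·(4-(4/5))·(4-2·(4/5))/(12·20000) = -22/78125 rad
Superposition: θ = Σ θ_i = -3031/7812500 rad ≈ -0.000388 rad

θ(4/5) = -3031/7812500 rad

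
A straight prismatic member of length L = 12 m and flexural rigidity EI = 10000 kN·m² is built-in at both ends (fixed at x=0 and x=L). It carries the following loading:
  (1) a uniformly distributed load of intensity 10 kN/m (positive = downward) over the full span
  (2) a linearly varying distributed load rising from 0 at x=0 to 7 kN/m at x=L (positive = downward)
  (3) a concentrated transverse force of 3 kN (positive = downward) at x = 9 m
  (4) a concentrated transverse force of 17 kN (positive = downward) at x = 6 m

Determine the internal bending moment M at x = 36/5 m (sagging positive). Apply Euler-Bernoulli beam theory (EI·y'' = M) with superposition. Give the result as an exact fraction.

Load 1 — uniform load w=10 kN/m over full span:
  M_1 = wLx/2 - wL²/12 - wx²/2 = 10·12·(36/5)/2 - 10·12²/12 - 10·(36/5)²/2 = 264/5 kN·m
Load 2 — triangular load w₀=7 kN/m (0→w₀ over full span):
  M_2 = 3w₀Lx/20 - w₀L²/30 - w₀x³/(6L) = 3·7·12·(36/5)/20 - 7·12²/30 - 7·(36/5)³/(6·12) = 2604/125 kN·m
Load 3 — point force P=3 kN at a=9 m (b=L-a=3):
  M_3 = Pb²(3a+b)x/L³ - Pab²/L²  [x≤a] = 3·3²·(3·9+3)·(36/5)/12³ - 3·9·3²/12² = 27/16 kN·m
Load 4 — point force P=17 kN at a=6 m (b=L-a=6):
  M_4 = Pa²(a+3b)(L-x)/L³ - Pa²b/L²  [x>a] = 17·6²·(6+3·6)·(12-(36/5))/12³ - 17·6²·6/12² = 153/10 kN·m
Superposition: M = Σ M_i = 181239/2000 kN·m ≈ 90.619500 kN·m

M(36/5) = 181239/2000 kN·m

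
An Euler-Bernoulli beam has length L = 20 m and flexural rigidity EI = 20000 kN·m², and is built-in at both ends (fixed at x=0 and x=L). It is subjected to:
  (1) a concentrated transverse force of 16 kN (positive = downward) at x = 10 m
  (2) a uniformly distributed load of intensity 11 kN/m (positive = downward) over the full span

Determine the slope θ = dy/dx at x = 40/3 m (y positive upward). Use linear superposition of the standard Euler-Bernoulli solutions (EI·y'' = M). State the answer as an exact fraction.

Load 1 — point force P=16 kN at a=10 m (b=L-a=10):
  θ_1 = Pa²(L-x)(2bL-(3b+a)(L-x))/(2L³EI)  [x>a] = 16·10²·(20-(40/3))·(2·10·20-(3·10+10)·(20-(40/3)))/(2·20³·20000) = 1/225 rad
Load 2 — uniform load w=11 kN/m over full span:
  θ_2 = -wx(L-x)(L-2x)/(12EI) = -11·(40/3)·(20-(40/3))·(20-2·(40/3))/(12·20000) = 11/405 rad
Superposition: θ = Σ θ_i = 64/2025 rad ≈ 0.031605 rad

θ(40/3) = 64/2025 rad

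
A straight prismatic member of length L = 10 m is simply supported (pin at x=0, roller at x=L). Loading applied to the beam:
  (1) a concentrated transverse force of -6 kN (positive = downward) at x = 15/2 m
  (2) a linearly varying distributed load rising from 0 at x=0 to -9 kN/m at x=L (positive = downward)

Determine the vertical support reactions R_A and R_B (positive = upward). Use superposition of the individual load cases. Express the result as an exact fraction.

R_A = -33/2 kN, R_B = -69/2 kN

Load 1 — point force P=-6 kN at a=15/2 m (b=L-a=5/2):
  R_A = Pb/L = (-6)·(5/2)/10 = -3/2 kN
  R_B = Pa/L = (-6)·(15/2)/10 = -9/2 kN
Load 2 — triangular load w₀=-9 kN/m (0→w₀ over full span):
  R_A = w₀L/6 = (-9)·10/6 = -15 kN
  R_B = w₀L/3 = (-9)·10/3 = -30 kN
Superposition: R_A = -33/2 kN, R_B = -69/2 kN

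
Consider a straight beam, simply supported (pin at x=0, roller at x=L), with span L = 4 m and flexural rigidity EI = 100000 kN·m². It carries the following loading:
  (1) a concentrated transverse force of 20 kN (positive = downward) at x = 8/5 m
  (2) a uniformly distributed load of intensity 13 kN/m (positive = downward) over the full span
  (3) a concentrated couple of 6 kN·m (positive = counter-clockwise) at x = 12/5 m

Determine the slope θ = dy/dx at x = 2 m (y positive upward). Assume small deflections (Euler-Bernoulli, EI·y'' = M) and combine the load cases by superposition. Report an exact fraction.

Load 1 — point force P=20 kN at a=8/5 m (b=L-a=12/5):
  θ_1 = -Pa(2L²-6Lx+3x²+a²)/(6LEI)  [x>a] = -20·(8/5)·(2·4²-6·4·2+3·2²+(8/5)²)/(6·4·100000) = 3/156250 rad
Load 2 — uniform load w=13 kN/m over full span:
  θ_2 = -w(L³-6Lx²+4x³)/(24EI) = -13·(4³-6·4·2²+4·2³)/(24·100000) = 0 rad
Load 3 — applied couple M₀=6 kN·m at a=12/5 m (b=L-a=8/5):
  θ_3 = (M₀x²/(2L)+C₁)/EI  [x≤a] with C₁=M₀(3b²-L²)/(6L)=-52/25 = (6·2²/(2·4)+(-52/25))/100000 = 23/2500000 rad
Superposition: θ = Σ θ_i = 71/2500000 rad ≈ 0.000028 rad

θ(2) = 71/2500000 rad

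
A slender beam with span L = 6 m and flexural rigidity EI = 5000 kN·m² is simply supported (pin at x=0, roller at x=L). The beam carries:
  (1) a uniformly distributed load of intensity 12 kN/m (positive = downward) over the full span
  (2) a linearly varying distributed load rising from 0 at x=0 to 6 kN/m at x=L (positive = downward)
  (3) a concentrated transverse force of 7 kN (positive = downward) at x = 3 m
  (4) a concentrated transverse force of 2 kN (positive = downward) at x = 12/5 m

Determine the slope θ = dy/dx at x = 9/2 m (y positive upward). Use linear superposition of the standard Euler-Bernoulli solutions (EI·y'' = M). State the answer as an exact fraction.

Load 1 — uniform load w=12 kN/m over full span:
  θ_1 = -w(L³-6Lx²+4x³)/(24EI) = -12·(6³-6·6·(9/2)²+4·(9/2)³)/(24·5000) = 297/20000 rad
Load 2 — triangular load w₀=6 kN/m (0→w₀ over full span):
  θ_2 = -w₀(7L⁴-30L²x²+15x⁴)/(360LEI) = -6·(7·6⁴-30·6²·(9/2)²+15·(9/2)⁴)/(360·6·5000) = 11817/3200000 rad
Load 3 — point force P=7 kN at a=3 m (b=L-a=3):
  θ_3 = -Pa(2L²-6Lx+3x²+a²)/(6LEI)  [x>a] = -7·3·(2·6²-6·6·(9/2)+3·(9/2)²+3²)/(6·6·5000) = 189/80000 rad
Load 4 — point force P=2 kN at a=12/5 m (b=L-a=18/5):
  θ_4 = -Pa(2L²-6Lx+3x²+a²)/(6LEI)  [x>a] = -2·(12/5)·(2·6²-6·6·(9/2)+3·(9/2)²+(12/5)²)/(6·6·5000) = 783/1250000 rad
Superposition: θ = Σ θ_i = 1722537/80000000 rad ≈ 0.021532 rad

θ(9/2) = 1722537/80000000 rad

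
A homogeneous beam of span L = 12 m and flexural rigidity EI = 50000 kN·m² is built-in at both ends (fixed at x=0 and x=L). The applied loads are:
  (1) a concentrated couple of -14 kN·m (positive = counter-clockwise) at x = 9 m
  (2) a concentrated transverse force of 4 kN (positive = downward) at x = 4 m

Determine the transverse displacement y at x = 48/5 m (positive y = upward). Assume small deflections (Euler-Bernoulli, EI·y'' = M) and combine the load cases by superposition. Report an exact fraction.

Load 1 — applied couple M₀=-14 kN·m at a=9 m (b=L-a=3):
  y_1 = (R_Ax³/6 - M_Ax²/2 - M₀(x-a)²/2)/EI  [x>a] with R_A=-21/16, M_A=-35/8 = ((-21/16)·(48/5)³/6 - (-35/8)·(48/5)²/2 - (-14)·((48/5)-9)²/2)/50000 = 1323/6250000 m
Load 2 — point force P=4 kN at a=4 m (b=L-a=8):
  y_2 = -Pa²(L-x)²(3bL-(3b+a)(L-x))/(6L³EI)  [x>a] = -4·4²·(12-(48/5))²·(3·8·12-(3·8+4)·(12-(48/5)))/(6·12³·50000) = -184/1171875 m
Superposition: y = Σ y_i = 41/750000 m ≈ 0.000055 m

y(48/5) = 41/750000 m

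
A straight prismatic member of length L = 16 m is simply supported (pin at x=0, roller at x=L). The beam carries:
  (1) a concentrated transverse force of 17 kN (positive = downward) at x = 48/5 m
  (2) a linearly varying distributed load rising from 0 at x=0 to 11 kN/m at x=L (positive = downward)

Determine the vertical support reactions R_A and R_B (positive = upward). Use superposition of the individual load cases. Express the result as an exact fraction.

R_A = 542/15 kN, R_B = 1033/15 kN

Load 1 — point force P=17 kN at a=48/5 m (b=L-a=32/5):
  R_A = Pb/L = 17·(32/5)/16 = 34/5 kN
  R_B = Pa/L = 17·(48/5)/16 = 51/5 kN
Load 2 — triangular load w₀=11 kN/m (0→w₀ over full span):
  R_A = w₀L/6 = 11·16/6 = 88/3 kN
  R_B = w₀L/3 = 11·16/3 = 176/3 kN
Superposition: R_A = 542/15 kN, R_B = 1033/15 kN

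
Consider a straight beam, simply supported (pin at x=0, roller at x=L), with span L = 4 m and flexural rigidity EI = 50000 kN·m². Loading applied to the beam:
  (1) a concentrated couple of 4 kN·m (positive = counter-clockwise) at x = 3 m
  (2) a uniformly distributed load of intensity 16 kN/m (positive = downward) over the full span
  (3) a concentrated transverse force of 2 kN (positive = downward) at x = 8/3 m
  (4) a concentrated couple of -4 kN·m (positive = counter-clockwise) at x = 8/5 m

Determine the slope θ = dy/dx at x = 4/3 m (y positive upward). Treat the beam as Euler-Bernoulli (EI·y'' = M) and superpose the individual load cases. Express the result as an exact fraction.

Load 1 — applied couple M₀=4 kN·m at a=3 m (b=L-a=1):
  θ_1 = (M₀x²/(2L)+C₁)/EI  [x≤a] with C₁=M₀(3b²-L²)/(6L)=-13/6 = (4·(4/3)²/(2·4)+(-13/6))/50000 = -23/900000 rad
Load 2 — uniform load w=16 kN/m over full span:
  θ_2 = -w(L³-6Lx²+4x³)/(24EI) = -16·(4³-6·4·(4/3)²+4·(4/3)³)/(24·50000) = -104/253125 rad
Load 3 — point force P=2 kN at a=8/3 m (b=L-a=4/3):
  θ_3 = -Pb(L²-b²-3x²)/(6LEI)  [x≤a] = -2·(4/3)·(4²-(4/3)²-3·(4/3)²)/(6·4·50000) = -1/50625 rad
Load 4 — applied couple M₀=-4 kN·m at a=8/5 m (b=L-a=12/5):
  θ_4 = (M₀x²/(2L)+C₁)/EI  [x≤a] with C₁=M₀(3b²-L²)/(6L)=-16/75 = ((-4)·(4/3)²/(2·4)+(-16/75))/50000 = -31/1406250 rad
Superposition: θ = Σ θ_i = -96839/202500000 rad ≈ -0.000478 rad

θ(4/3) = -96839/202500000 rad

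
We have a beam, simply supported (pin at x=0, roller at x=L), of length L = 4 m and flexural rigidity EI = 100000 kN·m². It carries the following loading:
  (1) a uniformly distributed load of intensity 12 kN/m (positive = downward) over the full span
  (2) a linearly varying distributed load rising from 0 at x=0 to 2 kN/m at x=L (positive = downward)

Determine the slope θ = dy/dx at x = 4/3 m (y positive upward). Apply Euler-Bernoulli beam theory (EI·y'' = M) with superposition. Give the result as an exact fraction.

θ(4/3) = -637/3796875 rad

Load 1 — uniform load w=12 kN/m over full span:
  θ_1 = -w(L³-6Lx²+4x³)/(24EI) = -12·(4³-6·4·(4/3)²+4·(4/3)³)/(24·100000) = -13/84375 rad
Load 2 — triangular load w₀=2 kN/m (0→w₀ over full span):
  θ_2 = -w₀(7L⁴-30L²x²+15x⁴)/(360LEI) = -2·(7·4⁴-30·4²·(4/3)²+15·(4/3)⁴)/(360·4·100000) = -52/3796875 rad
Superposition: θ = Σ θ_i = -637/3796875 rad ≈ -0.000168 rad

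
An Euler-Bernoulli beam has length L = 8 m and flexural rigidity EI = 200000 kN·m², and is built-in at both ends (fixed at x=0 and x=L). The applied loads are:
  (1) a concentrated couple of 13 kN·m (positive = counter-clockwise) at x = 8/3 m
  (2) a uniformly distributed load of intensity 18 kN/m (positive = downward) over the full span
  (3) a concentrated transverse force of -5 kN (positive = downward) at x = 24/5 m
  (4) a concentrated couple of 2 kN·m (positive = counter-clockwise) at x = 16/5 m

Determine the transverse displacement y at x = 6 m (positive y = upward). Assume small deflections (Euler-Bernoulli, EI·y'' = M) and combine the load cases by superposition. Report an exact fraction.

y(6) = -53/112500 m

Load 1 — applied couple M₀=13 kN·m at a=8/3 m (b=L-a=16/3):
  y_1 = (R_Ax³/6 - M_Ax²/2 - M₀(x-a)²/2)/EI  [x>a] with R_A=13/6, M_A=0 = ((13/6)·6³/6 - 0·6²/2 - 13·(6-(8/3))²/2)/200000 = 13/450000 m
Load 2 — uniform load w=18 kN/m over full span:
  y_2 = -wx²(L-x)²/(24EI) = -18·6²·(8-6)²/(24·200000) = -27/50000 m
Load 3 — point force P=-5 kN at a=24/5 m (b=L-a=16/5):
  y_3 = -Pa²(L-x)²(3bL-(3b+a)(L-x))/(6L³EI)  [x>a] = -(-5)·(24/5)²·(8-6)²·(3·(16/5)·8-(3·(16/5)+(24/5))·(8-6))/(6·8³·200000) = 9/250000 m
Load 4 — applied couple M₀=2 kN·m at a=16/5 m (b=L-a=24/5):
  y_4 = (R_Ax³/6 - M_Ax²/2 - M₀(x-a)²/2)/EI  [x>a] with R_A=9/25, M_A=6/25 = ((9/25)·6³/6 - (6/25)·6²/2 - 2·(6-(16/5))²/2)/200000 = 1/250000 m
Superposition: y = Σ y_i = -53/112500 m ≈ -0.000471 m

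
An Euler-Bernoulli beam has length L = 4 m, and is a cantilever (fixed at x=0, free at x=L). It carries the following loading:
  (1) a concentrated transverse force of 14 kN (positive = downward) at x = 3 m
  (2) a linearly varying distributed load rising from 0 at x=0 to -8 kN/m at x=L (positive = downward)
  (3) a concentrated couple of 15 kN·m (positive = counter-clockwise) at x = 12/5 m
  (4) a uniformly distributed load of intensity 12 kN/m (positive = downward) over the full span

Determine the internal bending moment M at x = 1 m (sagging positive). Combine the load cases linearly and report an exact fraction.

Load 1 — point force P=14 kN at a=3 m (b=L-a=1):
  M_1 = -P(a-x)  [x≤a] = -14·(3-1) = -28 kN·m
Load 2 — triangular load w₀=-8 kN/m (0→w₀ over full span):
  M_2 = w₀Lx/2 - w₀L²/3 - w₀x³/(6L) = (-8)·4·1/2 - (-8)·4²/3 - (-8)·1³/(6·4) = 27 kN·m
Load 3 — applied couple M₀=15 kN·m at a=12/5 m (b=L-a=8/5):
  M_3 = M₀  [x≤a] = 15 = 15 kN·m
Load 4 — uniform load w=12 kN/m over full span:
  M_4 = -w(L-x)²/2 = -12·(4-1)²/2 = -54 kN·m
Superposition: M = Σ M_i = -40 kN·m ≈ -40.000000 kN·m

M(1) = -40 kN·m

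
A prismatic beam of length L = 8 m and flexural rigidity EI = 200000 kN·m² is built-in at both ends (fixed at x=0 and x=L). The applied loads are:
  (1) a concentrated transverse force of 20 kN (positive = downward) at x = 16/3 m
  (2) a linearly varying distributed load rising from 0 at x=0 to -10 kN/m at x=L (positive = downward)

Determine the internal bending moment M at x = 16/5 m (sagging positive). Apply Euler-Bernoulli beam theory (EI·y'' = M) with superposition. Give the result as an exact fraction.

Load 1 — point force P=20 kN at a=16/3 m (b=L-a=8/3):
  M_1 = Pb²(3a+b)x/L³ - Pab²/L²  [x≤a] = 20·(8/3)²·(3·(16/3)+(8/3))·(16/5)/8³ - 20·(16/3)·(8/3)²/8² = 128/27 kN·m
Load 2 — triangular load w₀=-10 kN/m (0→w₀ over full span):
  M_2 = 3w₀Lx/20 - w₀L²/30 - w₀x³/(6L) = 3·(-10)·8·(16/5)/20 - (-10)·8²/30 - (-10)·(16/5)³/(6·8) = -256/25 kN·m
Superposition: M = Σ M_i = -3712/675 kN·m ≈ -5.499259 kN·m

M(16/5) = -3712/675 kN·m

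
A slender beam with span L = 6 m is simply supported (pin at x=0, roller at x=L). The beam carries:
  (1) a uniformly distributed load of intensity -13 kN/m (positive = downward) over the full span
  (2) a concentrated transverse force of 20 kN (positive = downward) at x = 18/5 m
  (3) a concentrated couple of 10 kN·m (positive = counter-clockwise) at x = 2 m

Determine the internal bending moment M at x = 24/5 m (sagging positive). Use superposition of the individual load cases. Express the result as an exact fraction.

M(24/5) = -626/25 kN·m

Load 1 — uniform load w=-13 kN/m over full span:
  M_1 = wx(L-x)/2 = (-13)·(24/5)·(6-(24/5))/2 = -936/25 kN·m
Load 2 — point force P=20 kN at a=18/5 m (b=L-a=12/5):
  M_2 = Pa(L-x)/L  [x>a] = 20·(18/5)·(6-(24/5))/6 = 72/5 kN·m
Load 3 — applied couple M₀=10 kN·m at a=2 m (b=L-a=4):
  M_3 = M₀x/L - M₀  [x>a] = 10·(24/5)/6 - 10 = -2 kN·m
Superposition: M = Σ M_i = -626/25 kN·m ≈ -25.040000 kN·m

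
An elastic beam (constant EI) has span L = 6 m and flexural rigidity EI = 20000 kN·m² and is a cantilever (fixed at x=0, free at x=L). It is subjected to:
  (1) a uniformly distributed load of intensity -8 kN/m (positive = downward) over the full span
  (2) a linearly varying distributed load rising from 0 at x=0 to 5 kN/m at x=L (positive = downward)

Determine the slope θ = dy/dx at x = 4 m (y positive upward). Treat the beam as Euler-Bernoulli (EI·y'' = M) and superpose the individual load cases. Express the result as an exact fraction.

Load 1 — uniform load w=-8 kN/m over full span:
  θ_1 = -wx(x²-3Lx+3L²)/(6EI) = -(-8)·4·(4²-3·6·4+3·6²)/(6·20000) = 26/1875 rad
Load 2 — triangular load w₀=5 kN/m (0→w₀ over full span):
  θ_2 = (w₀Lx²/4-w₀L²x/3-w₀x⁴/(24L))/EI = (5·6·4²/4-5·6²·4/3-5·4⁴/(24·6))/20000 = -29/4500 rad
Superposition: θ = Σ θ_i = 167/22500 rad ≈ 0.007422 rad

θ(4) = 167/22500 rad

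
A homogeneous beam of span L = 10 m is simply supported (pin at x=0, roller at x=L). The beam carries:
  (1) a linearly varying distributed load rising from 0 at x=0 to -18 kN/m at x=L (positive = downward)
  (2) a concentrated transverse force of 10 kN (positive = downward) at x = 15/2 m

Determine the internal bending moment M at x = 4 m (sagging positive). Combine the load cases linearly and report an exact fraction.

Load 1 — triangular load w₀=-18 kN/m (0→w₀ over full span):
  M_1 = w₀Lx/6 - w₀x³/(6L) = (-18)·10·4/6 - (-18)·4³/(6·10) = -504/5 kN·m
Load 2 — point force P=10 kN at a=15/2 m (b=L-a=5/2):
  M_2 = Pbx/L  [x≤a] = 10·(5/2)·4/10 = 10 kN·m
Superposition: M = Σ M_i = -454/5 kN·m ≈ -90.800000 kN·m

M(4) = -454/5 kN·m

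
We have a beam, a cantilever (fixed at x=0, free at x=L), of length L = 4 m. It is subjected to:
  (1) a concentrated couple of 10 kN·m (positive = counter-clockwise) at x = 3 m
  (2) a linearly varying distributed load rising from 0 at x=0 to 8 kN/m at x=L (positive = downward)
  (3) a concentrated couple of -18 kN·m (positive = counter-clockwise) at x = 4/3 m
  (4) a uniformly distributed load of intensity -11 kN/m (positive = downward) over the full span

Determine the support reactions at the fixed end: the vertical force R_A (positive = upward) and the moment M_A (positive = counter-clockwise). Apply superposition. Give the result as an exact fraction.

R_A = -28 kN, M_A = -112/3 kN·m

Load 1 — applied couple M₀=10 kN·m at a=3 m (b=L-a=1):
  R_A = 0 kN
  M_A = -M₀ = -10 kN·m
Load 2 — triangular load w₀=8 kN/m (0→w₀ over full span):
  R_A = w₀L/2 = 8·4/2 = 16 kN
  M_A = w₀L²/3 = 8·4²/3 = 128/3 kN·m
Load 3 — applied couple M₀=-18 kN·m at a=4/3 m (b=L-a=8/3):
  R_A = 0 kN
  M_A = -M₀ = -(-18) = 18 kN·m
Load 4 — uniform load w=-11 kN/m over full span:
  R_A = wL = (-11)·4 = -44 kN
  M_A = wL²/2 = (-11)·4²/2 = -88 kN·m
Superposition: R_A = -28 kN, M_A = -112/3 kN·m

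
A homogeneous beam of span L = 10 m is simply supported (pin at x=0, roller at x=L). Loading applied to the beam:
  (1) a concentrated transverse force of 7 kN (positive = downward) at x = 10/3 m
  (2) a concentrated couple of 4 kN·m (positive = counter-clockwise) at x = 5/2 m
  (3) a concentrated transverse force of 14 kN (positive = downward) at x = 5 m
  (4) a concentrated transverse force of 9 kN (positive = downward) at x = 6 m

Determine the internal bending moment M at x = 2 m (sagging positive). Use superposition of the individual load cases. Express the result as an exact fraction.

Load 1 — point force P=7 kN at a=10/3 m (b=L-a=20/3):
  M_1 = Pbx/L  [x≤a] = 7·(20/3)·2/10 = 28/3 kN·m
Load 2 — applied couple M₀=4 kN·m at a=5/2 m (b=L-a=15/2):
  M_2 = M₀x/L  [x≤a] = 4·2/10 = 4/5 kN·m
Load 3 — point force P=14 kN at a=5 m (b=L-a=5):
  M_3 = Pbx/L  [x≤a] = 14·5·2/10 = 14 kN·m
Load 4 — point force P=9 kN at a=6 m (b=L-a=4):
  M_4 = Pbx/L  [x≤a] = 9·4·2/10 = 36/5 kN·m
Superposition: M = Σ M_i = 94/3 kN·m ≈ 31.333333 kN·m

M(2) = 94/3 kN·m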